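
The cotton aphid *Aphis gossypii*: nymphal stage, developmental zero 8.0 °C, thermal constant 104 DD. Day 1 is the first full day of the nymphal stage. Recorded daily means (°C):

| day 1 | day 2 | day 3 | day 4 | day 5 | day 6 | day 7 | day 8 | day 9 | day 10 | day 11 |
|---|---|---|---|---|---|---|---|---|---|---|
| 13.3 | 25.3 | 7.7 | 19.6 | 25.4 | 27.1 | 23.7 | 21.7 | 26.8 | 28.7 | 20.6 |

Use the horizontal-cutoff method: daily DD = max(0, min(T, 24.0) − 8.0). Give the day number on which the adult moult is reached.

Daily DD above 8.0 °C (capped at 16.0): 5.3, 16.0, 0.0, 11.6, 16.0, 16.0, 15.7, 13.7, 16.0, 16.0, 12.6.
Cumulative: 5.3, 21.3, 21.3, 32.9, 48.9, 64.9, 80.6, 94.3, 110.3, 126.3, 138.9.
The total first reaches 104 DD on day 9.

day 9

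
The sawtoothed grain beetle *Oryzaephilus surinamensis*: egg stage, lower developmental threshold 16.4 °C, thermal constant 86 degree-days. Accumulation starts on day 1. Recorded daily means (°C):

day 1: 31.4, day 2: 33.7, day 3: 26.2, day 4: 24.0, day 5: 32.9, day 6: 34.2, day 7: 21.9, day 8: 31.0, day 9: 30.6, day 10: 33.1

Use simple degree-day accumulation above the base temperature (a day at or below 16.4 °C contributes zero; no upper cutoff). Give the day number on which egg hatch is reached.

Daily DD above 16.4 °C: 15.0, 17.3, 9.8, 7.6, 16.5, 17.8, 5.5, 14.6, 14.2, 16.7.
Cumulative: 15.0, 32.3, 42.1, 49.7, 66.2, 84.0, 89.5, 104.1, 118.3, 135.0.
The total first reaches 86 DD on day 7.

day 7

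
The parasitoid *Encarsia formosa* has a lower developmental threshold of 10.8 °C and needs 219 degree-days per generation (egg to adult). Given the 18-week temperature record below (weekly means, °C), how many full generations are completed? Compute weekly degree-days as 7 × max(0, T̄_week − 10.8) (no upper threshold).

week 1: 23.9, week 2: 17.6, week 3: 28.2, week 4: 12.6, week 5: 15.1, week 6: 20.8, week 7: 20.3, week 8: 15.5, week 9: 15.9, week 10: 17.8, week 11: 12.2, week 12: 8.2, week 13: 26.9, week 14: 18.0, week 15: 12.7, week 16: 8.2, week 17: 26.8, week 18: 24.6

4 generations

Weekly DD (7 × max(0, T̄ − 10.8)): 91.7, 47.6, 121.8, 12.6, 30.1, 70.0, 66.5, 32.9, 35.7, 49.0, 9.8, 0.0, 112.7, 50.4, 13.3, 0.0, 112.0, 96.6.
Season total = 952.7 DD.
Complete generations = ⌊952.7 / 219⌋ = 4.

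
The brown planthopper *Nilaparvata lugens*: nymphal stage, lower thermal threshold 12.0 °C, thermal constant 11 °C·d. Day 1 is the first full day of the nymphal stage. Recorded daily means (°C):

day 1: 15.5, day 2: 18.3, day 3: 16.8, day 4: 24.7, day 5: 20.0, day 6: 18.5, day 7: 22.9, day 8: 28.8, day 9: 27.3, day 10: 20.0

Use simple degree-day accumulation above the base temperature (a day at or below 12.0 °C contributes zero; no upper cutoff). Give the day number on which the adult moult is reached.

day 3

Daily DD above 12.0 °C: 3.5, 6.3, 4.8, 12.7, 8.0, 6.5, 10.9, 16.8, 15.3, 8.0.
Cumulative: 3.5, 9.8, 14.6, 27.3, 35.3, 41.8, 52.7, 69.5, 84.8, 92.8.
The total first reaches 11 DD on day 3.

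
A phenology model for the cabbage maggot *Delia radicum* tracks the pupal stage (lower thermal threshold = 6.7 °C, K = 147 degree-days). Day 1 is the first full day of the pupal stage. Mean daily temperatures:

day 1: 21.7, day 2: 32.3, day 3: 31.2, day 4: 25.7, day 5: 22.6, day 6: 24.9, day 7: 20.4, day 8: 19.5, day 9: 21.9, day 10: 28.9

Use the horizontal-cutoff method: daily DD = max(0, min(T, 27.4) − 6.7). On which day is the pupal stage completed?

Daily DD above 6.7 °C (capped at 20.7): 15.0, 20.7, 20.7, 19.0, 15.9, 18.2, 13.7, 12.8, 15.2, 20.7.
Cumulative: 15.0, 35.7, 56.4, 75.4, 91.3, 109.5, 123.2, 136.0, 151.2, 171.9.
The total first reaches 147 DD on day 9.

day 9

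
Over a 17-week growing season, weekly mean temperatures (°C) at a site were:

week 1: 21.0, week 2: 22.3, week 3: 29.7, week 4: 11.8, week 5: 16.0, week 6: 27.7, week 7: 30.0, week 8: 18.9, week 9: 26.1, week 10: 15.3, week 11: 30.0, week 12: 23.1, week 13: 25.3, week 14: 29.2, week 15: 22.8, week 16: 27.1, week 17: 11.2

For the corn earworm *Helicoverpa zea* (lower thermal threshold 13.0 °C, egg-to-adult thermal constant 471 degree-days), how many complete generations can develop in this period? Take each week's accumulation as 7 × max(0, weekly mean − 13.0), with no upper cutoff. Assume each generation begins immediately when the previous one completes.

2 generations

Weekly DD (7 × max(0, T̄ − 13.0)): 56.0, 65.1, 116.9, 0.0, 21.0, 102.9, 119.0, 41.3, 91.7, 16.1, 119.0, 70.7, 86.1, 113.4, 68.6, 98.7, 0.0.
Season total = 1186.5 DD.
Complete generations = ⌊1186.5 / 471⌋ = 2.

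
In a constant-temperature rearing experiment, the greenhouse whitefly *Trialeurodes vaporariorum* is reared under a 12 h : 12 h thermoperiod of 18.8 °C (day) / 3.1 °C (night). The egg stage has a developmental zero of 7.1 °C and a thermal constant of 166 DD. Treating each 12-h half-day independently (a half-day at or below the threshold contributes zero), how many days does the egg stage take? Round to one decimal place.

Day half: max(0, 18.8 − 7.1) × 0.5 = 11.7 × 0.5 = 5.85 DD.
Night half: max(0, 3.1 − 7.1) × 0.5 = 0.0 × 0.5 = 0.00 DD.
Per 24 h: 5.85 DD/day.
Duration = 166 / 5.85 = 28.376 ≈ 28.4 days.

28.4 days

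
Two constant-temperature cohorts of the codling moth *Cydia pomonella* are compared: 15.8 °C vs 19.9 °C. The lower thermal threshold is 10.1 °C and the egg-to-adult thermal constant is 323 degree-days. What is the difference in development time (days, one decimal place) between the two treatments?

At 15.8 °C: 323 / (15.8 − 10.1) = 323 / 5.7 = 56.667 d.
At 19.9 °C: 323 / (19.9 − 10.1) = 323 / 9.8 = 32.959 d.
Difference = |56.667 − 32.959| = 23.707 ≈ 23.7 days.

23.7 days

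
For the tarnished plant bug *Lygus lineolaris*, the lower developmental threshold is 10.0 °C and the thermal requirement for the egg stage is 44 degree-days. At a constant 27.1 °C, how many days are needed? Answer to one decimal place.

Daily accumulation = 27.1 − 10.0 = 17.1 DD/day.
Duration = 44 / 17.1 = 2.573 ≈ 2.6 days.

2.6 days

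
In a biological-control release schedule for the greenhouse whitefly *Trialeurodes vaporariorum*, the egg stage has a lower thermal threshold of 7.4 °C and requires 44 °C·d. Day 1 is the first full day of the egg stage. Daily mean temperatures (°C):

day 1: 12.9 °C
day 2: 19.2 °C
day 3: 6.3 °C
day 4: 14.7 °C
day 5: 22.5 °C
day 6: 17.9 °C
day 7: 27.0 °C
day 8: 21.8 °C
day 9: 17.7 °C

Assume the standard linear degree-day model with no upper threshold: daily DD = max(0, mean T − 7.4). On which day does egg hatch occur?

day 6

Daily DD above 7.4 °C: 5.5, 11.8, 0.0, 7.3, 15.1, 10.5, 19.6, 14.4, 10.3.
Cumulative: 5.5, 17.3, 17.3, 24.6, 39.7, 50.2, 69.8, 84.2, 94.5.
The total first reaches 44 DD on day 6.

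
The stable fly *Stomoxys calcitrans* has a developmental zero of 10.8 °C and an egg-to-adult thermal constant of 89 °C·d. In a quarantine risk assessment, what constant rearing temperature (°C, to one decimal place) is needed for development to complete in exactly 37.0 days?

Required daily accumulation = 89 / 37.0 = 2.405 DD/day.
T = T_base + 2.405 = 10.8 + 2.405 = 13.205 ≈ 13.2 °C.

13.2 °C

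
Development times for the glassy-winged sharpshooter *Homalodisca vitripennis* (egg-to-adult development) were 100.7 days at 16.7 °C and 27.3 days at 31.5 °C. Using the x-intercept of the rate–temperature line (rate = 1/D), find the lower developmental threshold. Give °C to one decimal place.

Linear rate model ⇒ the product D·(T − T_b) is constant across temperatures.
100.7·(16.7 − T_b) = 27.3·(31.5 − T_b)
T_b = (100.7·16.7 − 27.3·31.5) / (100.7 − 27.3) = 821.74 / 73.4 = 11.195 °C ≈ 11.2 °C.

11.2 °C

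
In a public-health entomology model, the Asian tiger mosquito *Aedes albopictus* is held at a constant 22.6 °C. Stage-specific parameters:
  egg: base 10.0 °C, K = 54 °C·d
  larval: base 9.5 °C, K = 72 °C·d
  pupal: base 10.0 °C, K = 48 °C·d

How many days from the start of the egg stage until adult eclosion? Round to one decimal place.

egg: 54 / (22.6 − 10.0) = 54 / 12.6 = 4.286 d.
larval: 72 / (22.6 − 9.5) = 72 / 13.1 = 5.496 d.
pupal: 48 / (22.6 − 10.0) = 48 / 12.6 = 3.810 d.
Sum = 13.591 ≈ 13.6 days.

13.6 days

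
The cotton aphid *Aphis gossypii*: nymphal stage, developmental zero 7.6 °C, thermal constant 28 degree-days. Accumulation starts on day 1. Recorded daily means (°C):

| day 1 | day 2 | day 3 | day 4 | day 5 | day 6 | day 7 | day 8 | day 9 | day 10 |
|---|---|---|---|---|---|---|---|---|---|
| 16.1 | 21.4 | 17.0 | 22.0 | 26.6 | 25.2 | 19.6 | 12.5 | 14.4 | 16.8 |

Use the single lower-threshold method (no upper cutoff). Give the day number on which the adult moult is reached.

Daily DD above 7.6 °C: 8.5, 13.8, 9.4, 14.4, 19.0, 17.6, 12.0, 4.9, 6.8, 9.2.
Cumulative: 8.5, 22.3, 31.7, 46.1, 65.1, 82.7, 94.7, 99.6, 106.4, 115.6.
The total first reaches 28 DD on day 3.

day 3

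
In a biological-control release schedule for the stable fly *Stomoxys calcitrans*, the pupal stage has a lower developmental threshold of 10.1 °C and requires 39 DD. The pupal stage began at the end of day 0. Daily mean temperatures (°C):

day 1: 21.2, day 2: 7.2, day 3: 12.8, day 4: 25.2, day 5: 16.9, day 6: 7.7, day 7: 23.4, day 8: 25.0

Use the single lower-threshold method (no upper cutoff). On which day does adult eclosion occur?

Daily DD above 10.1 °C: 11.1, 0.0, 2.7, 15.1, 6.8, 0.0, 13.3, 14.9.
Cumulative: 11.1, 11.1, 13.8, 28.9, 35.7, 35.7, 49.0, 63.9.
The total first reaches 39 DD on day 7.

day 7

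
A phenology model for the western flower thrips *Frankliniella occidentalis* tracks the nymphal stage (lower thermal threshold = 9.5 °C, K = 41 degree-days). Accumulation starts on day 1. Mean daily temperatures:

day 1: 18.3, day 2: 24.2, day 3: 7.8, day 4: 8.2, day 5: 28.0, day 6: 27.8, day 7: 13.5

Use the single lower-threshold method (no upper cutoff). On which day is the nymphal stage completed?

Daily DD above 9.5 °C: 8.8, 14.7, 0.0, 0.0, 18.5, 18.3, 4.0.
Cumulative: 8.8, 23.5, 23.5, 23.5, 42.0, 60.3, 64.3.
The total first reaches 41 DD on day 5.

day 5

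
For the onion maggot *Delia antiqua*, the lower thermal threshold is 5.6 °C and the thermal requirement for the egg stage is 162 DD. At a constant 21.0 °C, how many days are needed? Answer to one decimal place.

Daily accumulation = 21.0 − 5.6 = 15.4 DD/day.
Duration = 162 / 15.4 = 10.519 ≈ 10.5 days.

10.5 days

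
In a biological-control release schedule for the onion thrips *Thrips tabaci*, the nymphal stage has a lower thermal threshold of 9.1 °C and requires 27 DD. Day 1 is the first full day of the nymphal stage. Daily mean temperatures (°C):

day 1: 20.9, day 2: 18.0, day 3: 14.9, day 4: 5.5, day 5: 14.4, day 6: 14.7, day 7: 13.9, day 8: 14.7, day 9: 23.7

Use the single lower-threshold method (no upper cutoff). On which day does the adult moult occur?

day 5

Daily DD above 9.1 °C: 11.8, 8.9, 5.8, 0.0, 5.3, 5.6, 4.8, 5.6, 14.6.
Cumulative: 11.8, 20.7, 26.5, 26.5, 31.8, 37.4, 42.2, 47.8, 62.4.
The total first reaches 27 DD on day 5.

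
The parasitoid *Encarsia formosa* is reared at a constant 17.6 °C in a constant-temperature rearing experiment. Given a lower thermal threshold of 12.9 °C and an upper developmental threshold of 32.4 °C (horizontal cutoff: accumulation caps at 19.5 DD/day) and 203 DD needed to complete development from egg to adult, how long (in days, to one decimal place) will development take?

Daily accumulation = 17.6 − 12.9 = 4.7 DD/day.
Duration = 203 / 4.7 = 43.191 ≈ 43.2 days.

43.2 days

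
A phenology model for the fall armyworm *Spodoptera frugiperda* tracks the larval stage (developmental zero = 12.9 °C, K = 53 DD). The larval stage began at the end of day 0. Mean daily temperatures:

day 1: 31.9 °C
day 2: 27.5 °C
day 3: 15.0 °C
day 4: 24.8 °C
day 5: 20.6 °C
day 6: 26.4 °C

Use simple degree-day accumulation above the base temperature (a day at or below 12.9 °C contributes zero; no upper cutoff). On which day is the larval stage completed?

day 5

Daily DD above 12.9 °C: 19.0, 14.6, 2.1, 11.9, 7.7, 13.5.
Cumulative: 19.0, 33.6, 35.7, 47.6, 55.3, 68.8.
The total first reaches 53 DD on day 5.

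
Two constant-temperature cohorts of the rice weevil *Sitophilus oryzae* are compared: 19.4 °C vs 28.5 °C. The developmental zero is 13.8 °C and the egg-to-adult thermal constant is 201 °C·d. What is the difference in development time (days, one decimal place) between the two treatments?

22.2 days

At 19.4 °C: 201 / (19.4 − 13.8) = 201 / 5.6 = 35.893 d.
At 28.5 °C: 201 / (28.5 − 13.8) = 201 / 14.7 = 13.673 d.
Difference = |35.893 − 13.673| = 22.219 ≈ 22.2 days.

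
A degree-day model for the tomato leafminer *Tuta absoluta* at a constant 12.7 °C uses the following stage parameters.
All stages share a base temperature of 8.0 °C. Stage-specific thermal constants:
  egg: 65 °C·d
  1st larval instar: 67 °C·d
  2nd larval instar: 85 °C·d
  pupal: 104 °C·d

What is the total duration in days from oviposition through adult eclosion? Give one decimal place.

Daily accumulation at 12.7 °C = 12.7 − 8.0 = 4.7 DD/day.
Total K = 65 + 67 + 85 + 104 = 321 DD.
Total duration = 321 / 4.7 = 68.298 ≈ 68.3 days.

68.3 days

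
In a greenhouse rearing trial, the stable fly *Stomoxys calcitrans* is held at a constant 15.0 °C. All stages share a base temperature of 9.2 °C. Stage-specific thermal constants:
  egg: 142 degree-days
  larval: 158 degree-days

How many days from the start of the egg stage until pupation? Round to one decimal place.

Daily accumulation at 15.0 °C = 15.0 − 9.2 = 5.8 DD/day.
Total K = 142 + 158 = 300 DD.
Total duration = 300 / 5.8 = 51.724 ≈ 51.7 days.

51.7 days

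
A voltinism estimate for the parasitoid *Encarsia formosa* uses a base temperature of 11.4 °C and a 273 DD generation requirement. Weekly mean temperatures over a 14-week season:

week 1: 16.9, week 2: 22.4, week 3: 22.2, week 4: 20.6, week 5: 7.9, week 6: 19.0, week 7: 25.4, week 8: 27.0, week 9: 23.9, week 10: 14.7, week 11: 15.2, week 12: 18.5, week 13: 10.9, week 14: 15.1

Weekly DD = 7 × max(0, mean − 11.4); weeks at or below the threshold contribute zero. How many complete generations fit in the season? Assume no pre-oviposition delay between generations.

Weekly DD (7 × max(0, T̄ − 11.4)): 38.5, 77.0, 75.6, 64.4, 0.0, 53.2, 98.0, 109.2, 87.5, 23.1, 26.6, 49.7, 0.0, 25.9.
Season total = 728.7 DD.
Complete generations = ⌊728.7 / 273⌋ = 2.

2 generations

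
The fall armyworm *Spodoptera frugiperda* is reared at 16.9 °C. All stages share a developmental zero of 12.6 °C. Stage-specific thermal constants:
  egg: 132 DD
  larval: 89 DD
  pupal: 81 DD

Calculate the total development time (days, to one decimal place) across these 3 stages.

Daily accumulation at 16.9 °C = 16.9 − 12.6 = 4.3 DD/day.
Total K = 132 + 89 + 81 = 302 DD.
Total duration = 302 / 4.3 = 70.233 ≈ 70.2 days.

70.2 days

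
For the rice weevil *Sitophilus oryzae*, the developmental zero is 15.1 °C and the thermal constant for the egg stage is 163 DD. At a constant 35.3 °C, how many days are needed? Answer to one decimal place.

8.1 days

Daily accumulation = 35.3 − 15.1 = 20.2 DD/day.
Duration = 163 / 20.2 = 8.069 ≈ 8.1 days.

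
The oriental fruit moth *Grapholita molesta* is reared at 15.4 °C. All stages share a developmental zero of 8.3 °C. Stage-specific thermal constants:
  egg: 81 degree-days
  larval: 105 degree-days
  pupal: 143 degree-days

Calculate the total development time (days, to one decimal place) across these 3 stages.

Daily accumulation at 15.4 °C = 15.4 − 8.3 = 7.1 DD/day.
Total K = 81 + 105 + 143 = 329 DD.
Total duration = 329 / 7.1 = 46.338 ≈ 46.3 days.

46.3 days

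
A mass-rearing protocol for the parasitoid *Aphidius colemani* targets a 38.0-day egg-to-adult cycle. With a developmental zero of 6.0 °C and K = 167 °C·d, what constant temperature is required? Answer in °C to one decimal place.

10.4 °C

Required daily accumulation = 167 / 38.0 = 4.395 DD/day.
T = T_base + 4.395 = 6.0 + 4.395 = 10.395 ≈ 10.4 °C.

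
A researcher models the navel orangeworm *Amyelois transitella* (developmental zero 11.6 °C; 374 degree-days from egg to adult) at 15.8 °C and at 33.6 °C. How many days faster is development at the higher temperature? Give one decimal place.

72.0 days

At 15.8 °C: 374 / (15.8 − 11.6) = 374 / 4.2 = 89.048 d.
At 33.6 °C: 374 / (33.6 − 11.6) = 374 / 22.0 = 17.000 d.
Difference = |89.048 − 17.000| = 72.048 ≈ 72.0 days.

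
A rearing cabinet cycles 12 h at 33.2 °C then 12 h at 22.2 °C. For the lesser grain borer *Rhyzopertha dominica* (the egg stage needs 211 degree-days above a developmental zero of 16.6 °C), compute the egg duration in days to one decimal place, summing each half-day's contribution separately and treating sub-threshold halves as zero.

Day half: max(0, 33.2 − 16.6) × 0.5 = 16.6 × 0.5 = 8.30 DD.
Night half: max(0, 22.2 − 16.6) × 0.5 = 5.6 × 0.5 = 2.80 DD.
Per 24 h: 11.10 DD/day.
Duration = 211 / 11.10 = 19.009 ≈ 19.0 days.

19.0 days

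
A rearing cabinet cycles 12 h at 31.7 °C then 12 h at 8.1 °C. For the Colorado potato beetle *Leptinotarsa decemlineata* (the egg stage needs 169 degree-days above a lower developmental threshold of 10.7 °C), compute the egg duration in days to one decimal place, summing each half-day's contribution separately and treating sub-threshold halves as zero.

Day half: max(0, 31.7 − 10.7) × 0.5 = 21.0 × 0.5 = 10.50 DD.
Night half: max(0, 8.1 − 10.7) × 0.5 = 0.0 × 0.5 = 0.00 DD.
Per 24 h: 10.50 DD/day.
Duration = 169 / 10.50 = 16.095 ≈ 16.1 days.

16.1 days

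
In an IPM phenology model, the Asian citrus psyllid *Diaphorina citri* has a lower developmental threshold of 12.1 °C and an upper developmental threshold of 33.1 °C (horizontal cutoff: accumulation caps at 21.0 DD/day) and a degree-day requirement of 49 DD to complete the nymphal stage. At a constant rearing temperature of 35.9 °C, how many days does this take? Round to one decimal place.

Temperature 35.9 °C exceeds the upper threshold, so daily accumulation caps at 33.1 − 12.1 = 21.0 DD/day.
Duration = 49 / 21.0 = 2.333 ≈ 2.3 days.

2.3 days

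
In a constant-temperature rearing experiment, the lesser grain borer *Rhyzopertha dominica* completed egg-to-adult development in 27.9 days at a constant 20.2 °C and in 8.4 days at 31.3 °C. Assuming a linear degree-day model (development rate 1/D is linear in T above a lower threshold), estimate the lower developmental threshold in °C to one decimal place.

15.4 °C

Under the model K = D·(T − T_b), so D₁·(T₁ − T_b) = D₂·(T₂ − T_b).
27.9·(20.2 − T_b) = 8.4·(31.3 − T_b)
T_b = (27.9·20.2 − 8.4·31.3) / (27.9 − 8.4) = 300.66 / 19.5 = 15.418 °C ≈ 15.4 °C.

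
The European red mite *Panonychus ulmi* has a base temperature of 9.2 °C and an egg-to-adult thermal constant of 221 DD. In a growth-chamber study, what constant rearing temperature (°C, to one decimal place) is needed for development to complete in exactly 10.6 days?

Required daily accumulation = 221 / 10.6 = 20.849 DD/day.
T = T_base + 20.849 = 9.2 + 20.849 = 30.049 ≈ 30.0 °C.

30.0 °C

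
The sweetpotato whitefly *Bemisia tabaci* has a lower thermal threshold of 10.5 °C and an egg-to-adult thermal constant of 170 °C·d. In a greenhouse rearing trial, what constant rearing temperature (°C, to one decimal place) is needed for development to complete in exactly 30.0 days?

Required daily accumulation = 170 / 30.0 = 5.667 DD/day.
T = T_base + 5.667 = 10.5 + 5.667 = 16.167 ≈ 16.2 °C.

16.2 °C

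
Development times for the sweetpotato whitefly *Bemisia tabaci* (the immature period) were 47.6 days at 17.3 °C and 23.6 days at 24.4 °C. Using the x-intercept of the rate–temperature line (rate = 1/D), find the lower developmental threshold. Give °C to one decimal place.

10.3 °C

Equal thermal constants: D₁(T₁ − T_b) = D₂(T₂ − T_b).
47.6·(17.3 − T_b) = 23.6·(24.4 − T_b)
T_b = (47.6·17.3 − 23.6·24.4) / (47.6 − 23.6) = 247.64 / 24.0 = 10.318 °C ≈ 10.3 °C.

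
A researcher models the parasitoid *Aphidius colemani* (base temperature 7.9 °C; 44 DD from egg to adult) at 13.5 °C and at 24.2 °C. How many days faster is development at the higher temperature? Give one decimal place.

At 13.5 °C: 44 / (13.5 − 7.9) = 44 / 5.6 = 7.857 d.
At 24.2 °C: 44 / (24.2 − 7.9) = 44 / 16.3 = 2.699 d.
Difference = |7.857 − 2.699| = 5.158 ≈ 5.2 days.

5.2 days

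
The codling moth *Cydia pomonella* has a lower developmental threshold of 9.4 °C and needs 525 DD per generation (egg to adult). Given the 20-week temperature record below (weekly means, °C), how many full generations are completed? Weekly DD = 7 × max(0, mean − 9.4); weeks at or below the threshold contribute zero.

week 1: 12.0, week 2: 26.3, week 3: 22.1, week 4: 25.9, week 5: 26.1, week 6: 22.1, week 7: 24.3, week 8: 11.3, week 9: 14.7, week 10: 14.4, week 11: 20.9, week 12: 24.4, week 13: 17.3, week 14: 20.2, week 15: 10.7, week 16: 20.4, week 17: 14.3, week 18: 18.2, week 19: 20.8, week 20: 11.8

Weekly DD (7 × max(0, T̄ − 9.4)): 18.2, 118.3, 88.9, 115.5, 116.9, 88.9, 104.3, 13.3, 37.1, 35.0, 80.5, 105.0, 55.3, 75.6, 9.1, 77.0, 34.3, 61.6, 79.8, 16.8.
Season total = 1331.4 DD.
Complete generations = ⌊1331.4 / 525⌋ = 2.

2 generations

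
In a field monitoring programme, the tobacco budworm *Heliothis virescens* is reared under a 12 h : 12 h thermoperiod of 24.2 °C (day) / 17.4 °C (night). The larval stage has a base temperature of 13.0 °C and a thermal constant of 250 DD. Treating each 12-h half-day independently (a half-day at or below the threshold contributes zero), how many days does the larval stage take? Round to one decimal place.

32.1 days

Day half: max(0, 24.2 − 13.0) × 0.5 = 11.2 × 0.5 = 5.60 DD.
Night half: max(0, 17.4 − 13.0) × 0.5 = 4.4 × 0.5 = 2.20 DD.
Per 24 h: 7.80 DD/day.
Duration = 250 / 7.80 = 32.051 ≈ 32.1 days.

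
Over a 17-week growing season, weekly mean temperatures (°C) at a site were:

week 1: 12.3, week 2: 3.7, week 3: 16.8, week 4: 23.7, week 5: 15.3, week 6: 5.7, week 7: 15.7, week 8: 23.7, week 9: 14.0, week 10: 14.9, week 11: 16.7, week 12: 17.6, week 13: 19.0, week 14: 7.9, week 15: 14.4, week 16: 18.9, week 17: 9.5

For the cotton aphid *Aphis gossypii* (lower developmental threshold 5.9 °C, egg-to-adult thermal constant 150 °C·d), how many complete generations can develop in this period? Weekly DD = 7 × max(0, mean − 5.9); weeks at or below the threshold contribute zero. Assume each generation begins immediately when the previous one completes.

7 generations

Weekly DD (7 × max(0, T̄ − 5.9)): 44.8, 0.0, 76.3, 124.6, 65.8, 0.0, 68.6, 124.6, 56.7, 63.0, 75.6, 81.9, 91.7, 14.0, 59.5, 91.0, 25.2.
Season total = 1063.3 DD.
Complete generations = ⌊1063.3 / 150⌋ = 7.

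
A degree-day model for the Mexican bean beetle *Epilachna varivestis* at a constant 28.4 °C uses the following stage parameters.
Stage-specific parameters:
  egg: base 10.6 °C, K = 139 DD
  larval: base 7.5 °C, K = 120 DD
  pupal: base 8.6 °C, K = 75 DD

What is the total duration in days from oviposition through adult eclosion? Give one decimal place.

17.3 days

egg: 139 / (28.4 − 10.6) = 139 / 17.8 = 7.809 d.
larval: 120 / (28.4 − 7.5) = 120 / 20.9 = 5.742 d.
pupal: 75 / (28.4 − 8.6) = 75 / 19.8 = 3.788 d.
Sum = 17.338 ≈ 17.3 days.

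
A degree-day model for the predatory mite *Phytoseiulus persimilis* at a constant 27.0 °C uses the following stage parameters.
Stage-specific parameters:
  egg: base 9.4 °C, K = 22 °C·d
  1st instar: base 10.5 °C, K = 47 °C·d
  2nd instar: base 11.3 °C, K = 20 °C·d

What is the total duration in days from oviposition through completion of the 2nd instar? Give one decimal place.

egg: 22 / (27.0 − 9.4) = 22 / 17.6 = 1.250 d.
1st instar: 47 / (27.0 − 10.5) = 47 / 16.5 = 2.848 d.
2nd instar: 20 / (27.0 − 11.3) = 20 / 15.7 = 1.274 d.
Sum = 5.372 ≈ 5.4 days.

5.4 days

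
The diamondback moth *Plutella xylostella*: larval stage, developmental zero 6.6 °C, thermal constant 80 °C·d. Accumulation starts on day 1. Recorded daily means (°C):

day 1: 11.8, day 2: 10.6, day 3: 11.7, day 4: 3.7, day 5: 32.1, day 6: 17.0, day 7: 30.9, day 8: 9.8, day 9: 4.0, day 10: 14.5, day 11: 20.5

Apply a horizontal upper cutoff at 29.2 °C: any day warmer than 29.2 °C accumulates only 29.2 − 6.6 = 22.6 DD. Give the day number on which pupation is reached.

Daily DD above 6.6 °C (capped at 22.6): 5.2, 4.0, 5.1, 0.0, 22.6, 10.4, 22.6, 3.2, 0.0, 7.9, 13.9.
Cumulative: 5.2, 9.2, 14.3, 14.3, 36.9, 47.3, 69.9, 73.1, 73.1, 81.0, 94.9.
The total first reaches 80 DD on day 10.

day 10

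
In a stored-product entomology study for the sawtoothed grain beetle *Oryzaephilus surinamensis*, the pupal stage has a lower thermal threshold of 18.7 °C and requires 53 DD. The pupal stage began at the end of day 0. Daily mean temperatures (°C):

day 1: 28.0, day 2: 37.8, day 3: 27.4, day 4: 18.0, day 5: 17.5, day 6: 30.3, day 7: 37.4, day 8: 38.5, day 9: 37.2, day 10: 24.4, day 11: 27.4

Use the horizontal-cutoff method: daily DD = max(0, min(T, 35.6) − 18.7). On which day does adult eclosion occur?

day 7

Daily DD above 18.7 °C (capped at 16.9): 9.3, 16.9, 8.7, 0.0, 0.0, 11.6, 16.9, 16.9, 16.9, 5.7, 8.7.
Cumulative: 9.3, 26.2, 34.9, 34.9, 34.9, 46.5, 63.4, 80.3, 97.2, 102.9, 111.6.
The total first reaches 53 DD on day 7.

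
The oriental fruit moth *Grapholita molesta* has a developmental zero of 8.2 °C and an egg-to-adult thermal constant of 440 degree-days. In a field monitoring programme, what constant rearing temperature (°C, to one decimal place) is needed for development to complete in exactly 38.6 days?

19.6 °C

Required daily accumulation = 440 / 38.6 = 11.399 DD/day.
T = T_base + 11.399 = 8.2 + 11.399 = 19.599 ≈ 19.6 °C.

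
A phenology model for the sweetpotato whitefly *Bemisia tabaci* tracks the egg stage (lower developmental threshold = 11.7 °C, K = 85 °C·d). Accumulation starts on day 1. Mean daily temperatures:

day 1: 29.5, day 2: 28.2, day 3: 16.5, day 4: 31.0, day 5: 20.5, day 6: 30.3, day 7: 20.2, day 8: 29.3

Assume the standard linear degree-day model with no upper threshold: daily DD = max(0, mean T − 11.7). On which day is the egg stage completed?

day 6

Daily DD above 11.7 °C: 17.8, 16.5, 4.8, 19.3, 8.8, 18.6, 8.5, 17.6.
Cumulative: 17.8, 34.3, 39.1, 58.4, 67.2, 85.8, 94.3, 111.9.
The total first reaches 85 DD on day 6.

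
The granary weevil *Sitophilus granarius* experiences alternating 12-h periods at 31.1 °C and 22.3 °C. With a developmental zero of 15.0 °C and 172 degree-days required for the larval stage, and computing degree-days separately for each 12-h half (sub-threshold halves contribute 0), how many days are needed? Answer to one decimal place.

14.7 days

Day half: max(0, 31.1 − 15.0) × 0.5 = 16.1 × 0.5 = 8.05 DD.
Night half: max(0, 22.3 − 15.0) × 0.5 = 7.3 × 0.5 = 3.65 DD.
Per 24 h: 11.70 DD/day.
Duration = 172 / 11.70 = 14.701 ≈ 14.7 days.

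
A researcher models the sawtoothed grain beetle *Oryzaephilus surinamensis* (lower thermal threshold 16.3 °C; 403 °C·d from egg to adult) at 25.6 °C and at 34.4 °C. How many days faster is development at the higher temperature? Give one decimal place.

At 25.6 °C: 403 / (25.6 − 16.3) = 403 / 9.3 = 43.333 d.
At 34.4 °C: 403 / (34.4 − 16.3) = 403 / 18.1 = 22.265 d.
Difference = |43.333 − 22.265| = 21.068 ≈ 21.1 days.

21.1 days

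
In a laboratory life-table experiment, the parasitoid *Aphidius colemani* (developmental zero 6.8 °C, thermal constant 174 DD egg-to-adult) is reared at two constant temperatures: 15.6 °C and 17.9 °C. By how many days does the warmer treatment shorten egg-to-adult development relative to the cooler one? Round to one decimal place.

4.1 days

At 15.6 °C: 174 / (15.6 − 6.8) = 174 / 8.8 = 19.773 d.
At 17.9 °C: 174 / (17.9 − 6.8) = 174 / 11.1 = 15.676 d.
Difference = |19.773 − 15.676| = 4.097 ≈ 4.1 days.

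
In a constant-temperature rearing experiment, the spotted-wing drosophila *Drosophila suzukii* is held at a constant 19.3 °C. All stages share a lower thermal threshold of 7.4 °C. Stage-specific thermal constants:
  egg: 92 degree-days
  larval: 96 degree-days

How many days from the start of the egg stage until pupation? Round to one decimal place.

Daily accumulation at 19.3 °C = 19.3 − 7.4 = 11.9 DD/day.
Total K = 92 + 96 = 188 DD.
Total duration = 188 / 11.9 = 15.798 ≈ 15.8 days.

15.8 days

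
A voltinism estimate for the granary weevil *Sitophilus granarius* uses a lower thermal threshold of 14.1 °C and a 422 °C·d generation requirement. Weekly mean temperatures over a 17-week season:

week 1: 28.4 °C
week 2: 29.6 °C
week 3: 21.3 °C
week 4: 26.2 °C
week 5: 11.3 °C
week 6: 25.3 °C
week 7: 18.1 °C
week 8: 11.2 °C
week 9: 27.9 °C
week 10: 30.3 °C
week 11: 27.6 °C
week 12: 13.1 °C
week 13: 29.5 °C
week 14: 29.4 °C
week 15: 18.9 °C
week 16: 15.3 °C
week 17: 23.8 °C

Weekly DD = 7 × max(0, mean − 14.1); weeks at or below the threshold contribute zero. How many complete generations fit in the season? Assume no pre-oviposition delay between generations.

2 generations

Weekly DD (7 × max(0, T̄ − 14.1)): 100.1, 108.5, 50.4, 84.7, 0.0, 78.4, 28.0, 0.0, 96.6, 113.4, 94.5, 0.0, 107.8, 107.1, 33.6, 8.4, 67.9.
Season total = 1079.4 DD.
Complete generations = ⌊1079.4 / 422⌋ = 2.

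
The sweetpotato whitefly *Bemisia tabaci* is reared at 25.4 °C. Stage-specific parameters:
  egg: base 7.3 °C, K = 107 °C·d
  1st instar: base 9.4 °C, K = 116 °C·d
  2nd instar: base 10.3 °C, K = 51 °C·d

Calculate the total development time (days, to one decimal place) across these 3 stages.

16.5 days

egg: 107 / (25.4 − 7.3) = 107 / 18.1 = 5.912 d.
1st instar: 116 / (25.4 − 9.4) = 116 / 16.0 = 7.250 d.
2nd instar: 51 / (25.4 − 10.3) = 51 / 15.1 = 3.377 d.
Sum = 16.539 ≈ 16.5 days.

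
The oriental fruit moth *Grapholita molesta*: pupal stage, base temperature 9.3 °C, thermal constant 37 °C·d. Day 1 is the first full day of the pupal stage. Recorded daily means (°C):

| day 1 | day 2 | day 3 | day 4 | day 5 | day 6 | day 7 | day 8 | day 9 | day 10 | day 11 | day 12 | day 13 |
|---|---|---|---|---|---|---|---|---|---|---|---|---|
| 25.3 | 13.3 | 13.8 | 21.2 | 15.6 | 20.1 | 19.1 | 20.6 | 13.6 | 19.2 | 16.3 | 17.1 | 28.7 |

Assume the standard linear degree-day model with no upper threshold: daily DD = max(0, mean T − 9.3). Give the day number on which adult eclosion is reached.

Daily DD above 9.3 °C: 16.0, 4.0, 4.5, 11.9, 6.3, 10.8, 9.8, 11.3, 4.3, 9.9, 7.0, 7.8, 19.4.
Cumulative: 16.0, 20.0, 24.5, 36.4, 42.7, 53.5, 63.3, 74.6, 78.9, 88.8, 95.8, 103.6, 123.0.
The total first reaches 37 DD on day 5.

day 5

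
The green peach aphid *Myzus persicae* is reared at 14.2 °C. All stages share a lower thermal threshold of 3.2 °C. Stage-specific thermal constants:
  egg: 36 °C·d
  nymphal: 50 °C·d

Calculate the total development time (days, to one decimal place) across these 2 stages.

7.8 days

Daily accumulation at 14.2 °C = 14.2 − 3.2 = 11.0 DD/day.
Total K = 36 + 50 = 86 DD.
Total duration = 86 / 11.0 = 7.818 ≈ 7.8 days.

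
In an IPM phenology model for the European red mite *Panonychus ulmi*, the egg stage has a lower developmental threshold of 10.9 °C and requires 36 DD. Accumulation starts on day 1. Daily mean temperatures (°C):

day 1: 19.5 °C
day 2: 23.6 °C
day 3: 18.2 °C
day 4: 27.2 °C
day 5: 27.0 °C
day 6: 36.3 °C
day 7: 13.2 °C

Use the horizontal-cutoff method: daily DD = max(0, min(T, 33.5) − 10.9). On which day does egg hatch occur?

day 4

Daily DD above 10.9 °C (capped at 22.6): 8.6, 12.7, 7.3, 16.3, 16.1, 22.6, 2.3.
Cumulative: 8.6, 21.3, 28.6, 44.9, 61.0, 83.6, 85.9.
The total first reaches 36 DD on day 4.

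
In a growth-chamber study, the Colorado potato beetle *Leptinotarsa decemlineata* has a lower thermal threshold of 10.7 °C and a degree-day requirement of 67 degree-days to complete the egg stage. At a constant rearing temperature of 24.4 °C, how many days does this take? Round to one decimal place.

4.9 days

Daily accumulation = 24.4 − 10.7 = 13.7 DD/day.
Duration = 67 / 13.7 = 4.891 ≈ 4.9 days.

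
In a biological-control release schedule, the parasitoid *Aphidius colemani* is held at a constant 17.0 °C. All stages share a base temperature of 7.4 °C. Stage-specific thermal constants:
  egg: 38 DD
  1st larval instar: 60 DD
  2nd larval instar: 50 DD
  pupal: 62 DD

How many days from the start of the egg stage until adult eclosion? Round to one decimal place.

21.9 days

Daily accumulation at 17.0 °C = 17.0 − 7.4 = 9.6 DD/day.
Total K = 38 + 60 + 50 + 62 = 210 DD.
Total duration = 210 / 9.6 = 21.875 ≈ 21.9 days.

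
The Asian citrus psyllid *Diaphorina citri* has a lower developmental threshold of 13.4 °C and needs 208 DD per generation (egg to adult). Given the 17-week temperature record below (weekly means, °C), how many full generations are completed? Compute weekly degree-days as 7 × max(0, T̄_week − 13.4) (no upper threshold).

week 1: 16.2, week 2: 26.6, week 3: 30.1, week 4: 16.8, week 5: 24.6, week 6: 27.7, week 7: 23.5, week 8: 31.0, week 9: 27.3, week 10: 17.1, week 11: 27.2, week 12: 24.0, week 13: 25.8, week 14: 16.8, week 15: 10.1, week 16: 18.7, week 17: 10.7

Weekly DD (7 × max(0, T̄ − 13.4)): 19.6, 92.4, 116.9, 23.8, 78.4, 100.1, 70.7, 123.2, 97.3, 25.9, 96.6, 74.2, 86.8, 23.8, 0.0, 37.1, 0.0.
Season total = 1066.8 DD.
Complete generations = ⌊1066.8 / 208⌋ = 5.

5 generations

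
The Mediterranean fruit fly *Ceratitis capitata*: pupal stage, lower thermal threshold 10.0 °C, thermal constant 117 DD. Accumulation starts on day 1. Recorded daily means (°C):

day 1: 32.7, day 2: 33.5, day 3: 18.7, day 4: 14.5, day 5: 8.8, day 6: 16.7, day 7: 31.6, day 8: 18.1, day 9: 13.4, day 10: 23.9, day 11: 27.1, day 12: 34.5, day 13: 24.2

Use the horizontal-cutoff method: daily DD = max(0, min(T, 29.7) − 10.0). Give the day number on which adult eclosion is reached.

Daily DD above 10.0 °C (capped at 19.7): 19.7, 19.7, 8.7, 4.5, 0.0, 6.7, 19.7, 8.1, 3.4, 13.9, 17.1, 19.7, 14.2.
Cumulative: 19.7, 39.4, 48.1, 52.6, 52.6, 59.3, 79.0, 87.1, 90.5, 104.4, 121.5, 141.2, 155.4.
The total first reaches 117 DD on day 11.

day 11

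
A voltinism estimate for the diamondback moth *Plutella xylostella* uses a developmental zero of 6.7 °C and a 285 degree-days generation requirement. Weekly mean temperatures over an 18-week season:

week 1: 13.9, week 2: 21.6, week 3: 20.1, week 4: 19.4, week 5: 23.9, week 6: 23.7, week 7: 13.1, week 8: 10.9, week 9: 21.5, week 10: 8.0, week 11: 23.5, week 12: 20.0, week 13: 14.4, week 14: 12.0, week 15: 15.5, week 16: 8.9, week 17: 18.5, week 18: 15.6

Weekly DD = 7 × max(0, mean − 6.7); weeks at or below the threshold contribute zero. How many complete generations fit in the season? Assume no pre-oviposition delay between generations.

4 generations

Weekly DD (7 × max(0, T̄ − 6.7)): 50.4, 104.3, 93.8, 88.9, 120.4, 119.0, 44.8, 29.4, 103.6, 9.1, 117.6, 93.1, 53.9, 37.1, 61.6, 15.4, 82.6, 62.3.
Season total = 1287.3 DD.
Complete generations = ⌊1287.3 / 285⌋ = 4.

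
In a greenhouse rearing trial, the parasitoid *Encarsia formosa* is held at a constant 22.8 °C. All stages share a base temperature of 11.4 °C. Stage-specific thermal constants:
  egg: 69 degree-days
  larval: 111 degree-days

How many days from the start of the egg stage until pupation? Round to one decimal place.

15.8 days

Daily accumulation at 22.8 °C = 22.8 − 11.4 = 11.4 DD/day.
Total K = 69 + 111 = 180 DD.
Total duration = 180 / 11.4 = 15.789 ≈ 15.8 days.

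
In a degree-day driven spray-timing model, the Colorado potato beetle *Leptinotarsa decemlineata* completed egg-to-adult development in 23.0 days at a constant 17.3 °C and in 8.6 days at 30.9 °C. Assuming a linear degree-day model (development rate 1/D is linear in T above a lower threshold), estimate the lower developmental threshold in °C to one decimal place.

9.2 °C

Linear rate model ⇒ the product D·(T − T_b) is constant across temperatures.
23.0·(17.3 − T_b) = 8.6·(30.9 − T_b)
T_b = (23.0·17.3 − 8.6·30.9) / (23.0 − 8.6) = 132.16 / 14.4 = 9.178 °C ≈ 9.2 °C.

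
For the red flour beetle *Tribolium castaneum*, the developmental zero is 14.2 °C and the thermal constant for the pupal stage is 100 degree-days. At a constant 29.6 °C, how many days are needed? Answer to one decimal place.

Daily accumulation = 29.6 − 14.2 = 15.4 DD/day.
Duration = 100 / 15.4 = 6.494 ≈ 6.5 days.

6.5 days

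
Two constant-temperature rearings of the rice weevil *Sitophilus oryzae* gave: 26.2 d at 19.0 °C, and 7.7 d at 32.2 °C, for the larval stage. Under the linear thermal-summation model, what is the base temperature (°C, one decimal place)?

13.5 °C

Under the model K = D·(T − T_b), so D₁·(T₁ − T_b) = D₂·(T₂ − T_b).
26.2·(19.0 − T_b) = 7.7·(32.2 − T_b)
T_b = (26.2·19.0 − 7.7·32.2) / (26.2 − 7.7) = 249.86 / 18.5 = 13.506 °C ≈ 13.5 °C.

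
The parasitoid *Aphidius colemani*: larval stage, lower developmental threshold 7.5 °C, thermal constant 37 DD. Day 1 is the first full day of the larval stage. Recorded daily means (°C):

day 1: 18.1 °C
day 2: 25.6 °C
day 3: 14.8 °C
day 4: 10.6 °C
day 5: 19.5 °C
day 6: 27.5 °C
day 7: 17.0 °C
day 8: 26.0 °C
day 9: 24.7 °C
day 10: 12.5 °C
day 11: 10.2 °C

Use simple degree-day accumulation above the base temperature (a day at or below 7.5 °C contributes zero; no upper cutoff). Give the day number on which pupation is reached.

day 4

Daily DD above 7.5 °C: 10.6, 18.1, 7.3, 3.1, 12.0, 20.0, 9.5, 18.5, 17.2, 5.0, 2.7.
Cumulative: 10.6, 28.7, 36.0, 39.1, 51.1, 71.1, 80.6, 99.1, 116.3, 121.3, 124.0.
The total first reaches 37 DD on day 4.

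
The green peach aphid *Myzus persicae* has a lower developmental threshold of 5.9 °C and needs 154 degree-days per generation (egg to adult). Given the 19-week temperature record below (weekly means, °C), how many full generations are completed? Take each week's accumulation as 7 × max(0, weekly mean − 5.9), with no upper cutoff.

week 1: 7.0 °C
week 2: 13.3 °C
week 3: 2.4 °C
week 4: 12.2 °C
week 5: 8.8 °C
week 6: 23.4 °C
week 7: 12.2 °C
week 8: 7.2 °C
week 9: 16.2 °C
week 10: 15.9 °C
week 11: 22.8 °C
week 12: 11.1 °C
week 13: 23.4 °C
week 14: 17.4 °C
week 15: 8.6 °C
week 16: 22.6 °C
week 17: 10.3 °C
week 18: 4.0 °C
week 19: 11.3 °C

6 generations

Weekly DD (7 × max(0, T̄ − 5.9)): 7.7, 51.8, 0.0, 44.1, 20.3, 122.5, 44.1, 9.1, 72.1, 70.0, 118.3, 36.4, 122.5, 80.5, 18.9, 116.9, 30.8, 0.0, 37.8.
Season total = 1003.8 DD.
Complete generations = ⌊1003.8 / 154⌋ = 6.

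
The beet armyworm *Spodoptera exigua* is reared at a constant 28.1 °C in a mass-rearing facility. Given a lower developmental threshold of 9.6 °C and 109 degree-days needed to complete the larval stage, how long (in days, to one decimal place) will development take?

Daily accumulation = 28.1 − 9.6 = 18.5 DD/day.
Duration = 109 / 18.5 = 5.892 ≈ 5.9 days.

5.9 days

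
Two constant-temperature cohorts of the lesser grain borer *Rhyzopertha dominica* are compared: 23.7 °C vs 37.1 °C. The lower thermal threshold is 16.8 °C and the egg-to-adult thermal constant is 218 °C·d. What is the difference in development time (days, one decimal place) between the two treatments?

At 23.7 °C: 218 / (23.7 − 16.8) = 218 / 6.9 = 31.594 d.
At 37.1 °C: 218 / (37.1 − 16.8) = 218 / 20.3 = 10.739 d.
Difference = |31.594 − 10.739| = 20.855 ≈ 20.9 days.

20.9 days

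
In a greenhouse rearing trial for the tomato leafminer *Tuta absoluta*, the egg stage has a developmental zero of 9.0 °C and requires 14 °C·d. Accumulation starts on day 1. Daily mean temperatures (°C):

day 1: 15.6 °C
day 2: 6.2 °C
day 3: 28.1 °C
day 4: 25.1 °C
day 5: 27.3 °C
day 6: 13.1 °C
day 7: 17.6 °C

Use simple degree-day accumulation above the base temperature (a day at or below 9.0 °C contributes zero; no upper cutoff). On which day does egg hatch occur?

Daily DD above 9.0 °C: 6.6, 0.0, 19.1, 16.1, 18.3, 4.1, 8.6.
Cumulative: 6.6, 6.6, 25.7, 41.8, 60.1, 64.2, 72.8.
The total first reaches 14 DD on day 3.

day 3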